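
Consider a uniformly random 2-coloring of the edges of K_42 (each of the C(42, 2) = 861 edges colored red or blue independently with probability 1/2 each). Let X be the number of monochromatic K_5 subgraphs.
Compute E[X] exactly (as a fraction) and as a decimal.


Let X = Σ_S X_S over the C(42, 5) = 850668 subsets S of size 5, where X_S = 1 if the K_5 on S is monochromatic.
For a fixed S, the K_5 on S has C(5, 2) = 10 edges. P[all 10 edges red] = (1/2)^10, and likewise for blue, so P[monochromatic] = 2·(1/2)^10 = 2^{1 − 10} = 1/512.
Summing: E[X] = C(42, 5) · 2^{1 − 10} = 850668 · 1/512 = 212667/128.
Numerically: E[X] ≈ 1661.4609.

E[X] = C(42,5)·2^(1−C(5,2)) = 212667/128 ≈ 1661.4609.


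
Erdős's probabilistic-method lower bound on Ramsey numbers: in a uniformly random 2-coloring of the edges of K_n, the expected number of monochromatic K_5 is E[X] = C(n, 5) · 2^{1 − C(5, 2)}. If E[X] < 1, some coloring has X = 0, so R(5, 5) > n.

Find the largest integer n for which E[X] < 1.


We need C(n, 5) · 2^{1 − 10} < 1, i.e. C(n, 5) < 2^{10 − 1} = 512.
Check values of n near the boundary:
  n = 9: C(9, 5) = 126; 126 < 512? YES
  n = 10: C(10, 5) = 252; 252 < 512? YES
  n = 11: C(11, 5) = 462; 462 < 512? YES
  n = 12: C(12, 5) = 792; 792 < 512? NO
  n = 13: C(13, 5) = 1287; 1287 < 512? NO
The largest n with C(n, 5) < 512 is n = 11 (where E[X] = 231/256 ≈ 0.90234). Hence R(5, 5) > 11, i.e. R(5, 5) ≥ 12.

Largest n = 11; hence R(5, 5) > 11.


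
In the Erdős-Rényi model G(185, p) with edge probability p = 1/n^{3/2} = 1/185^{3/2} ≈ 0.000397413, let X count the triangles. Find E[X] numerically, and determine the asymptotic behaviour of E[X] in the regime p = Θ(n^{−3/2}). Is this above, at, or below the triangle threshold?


Number of potential triangles: C(185, 3) = 1038220.
Each occurs with probability p³ ≈ (0.000397413)³ ≈ 6.27664003e-11.
By linearity: E[X] = C(185, 3)·p³ ≈ 1038220 · 6.27664003e-11 ≈ 0.000065.
Since α = 3/2 > 1, p = c/n^{3/2} = o(1/n) is below the triangle threshold p ~ 1/n. Asymptotically E[X] ~ (c³/6)·n^{3(1−α)} = (1³/6)·n^{-1.5} → 0, so by Markov's inequality G has no triangles w.h.p.

E[X] ≈ 0.000065; in regime p = Θ(1/n^{3/2}) E[X] tends to 0 (below the triangle threshold p ~ 1/n).


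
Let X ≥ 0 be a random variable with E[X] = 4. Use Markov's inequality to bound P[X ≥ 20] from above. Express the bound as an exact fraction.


μ = E[X] = 4, a = 20.
Markov: P[X ≥ 20] ≤ μ/a = (4)/20 = 1/5.
Numerically: ≈ 0.2000.
(Since a = 20 > μ = 4.0000, the bound 1/5 is < 1 and informative.)

P[X ≥ 20] ≤ 1/5 ≈ 0.2000.


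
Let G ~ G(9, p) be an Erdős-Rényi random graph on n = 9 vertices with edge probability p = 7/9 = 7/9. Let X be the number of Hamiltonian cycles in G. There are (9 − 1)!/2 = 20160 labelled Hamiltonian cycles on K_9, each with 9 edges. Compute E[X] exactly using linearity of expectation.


K_9 has (9 − 1)!/2 = 20160 labelled Hamiltonian cycles.
For each such Hamiltonian cycle H, let X_H = 1 if all 9 edges of H are present in G. Then P[X_H = 1] = p^{9} = (7/9)^{9} = 40353607/387420489.
By linearity of expectation: E[X] = Σ_H E[X_H] = 20160 · p^{9} = 20160 · 40353607/387420489 = 90392079680/43046721.
Numerically: E[X] ≈ 2.1e+03.

E[X] = 20160 · (7/9)^{9} = 90392079680/43046721 ≈ 2.1e+03.


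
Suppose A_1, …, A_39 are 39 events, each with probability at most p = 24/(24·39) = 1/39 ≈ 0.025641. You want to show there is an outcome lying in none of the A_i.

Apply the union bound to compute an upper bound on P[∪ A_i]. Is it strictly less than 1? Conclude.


Union bound: P[∪_{i=1}^{39} A_i] ≤ Σ_i P[A_i] ≤ 39·p = 39·(1/39) = 1.
Numerically: 1 ≈ 1.000000.
Is 1 < 1? NO.
Since the bound 1 is ≥ 1, the union bound is uninformative here; it does NOT by itself certify existence.

39·p = 1 ≈ 1.000000; existence NOT certified by the union bound.


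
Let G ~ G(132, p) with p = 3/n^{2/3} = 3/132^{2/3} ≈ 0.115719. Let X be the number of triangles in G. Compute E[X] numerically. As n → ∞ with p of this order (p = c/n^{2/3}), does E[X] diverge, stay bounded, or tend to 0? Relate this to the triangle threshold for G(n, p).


Number of potential triangles: C(132, 3) = 374660.
Each occurs with probability p³ ≈ (0.115719)³ ≈ 1.54958678e-03.
By linearity: E[X] = C(132, 3)·p³ ≈ 374660 · 1.54958678e-03 ≈ 580.568182.
Since α = 2/3 < 1, p = c/n^{2/3} ≫ 1/n is above the triangle threshold p ~ 1/n. Asymptotically E[X] ~ (c³/6)·n^{3(1−α)} = (3³/6)·n^{1} → ∞; triangles are abundant w.h.p.

E[X] ≈ 580.568182; in regime p = Θ(1/n^{2/3}) E[X] diverges (above the triangle threshold p ~ 1/n).


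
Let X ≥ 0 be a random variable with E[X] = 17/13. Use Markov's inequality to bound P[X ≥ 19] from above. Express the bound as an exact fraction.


μ = E[X] = 17/13, a = 19.
Markov: P[X ≥ 19] ≤ μ/a = (17/13)/19 = 17/247.
Numerically: ≈ 0.0688.
(Since a = 19 > μ = 1.3077, the bound 17/247 is < 1 and informative.)

P[X ≥ 19] ≤ 17/247 ≈ 0.0688.


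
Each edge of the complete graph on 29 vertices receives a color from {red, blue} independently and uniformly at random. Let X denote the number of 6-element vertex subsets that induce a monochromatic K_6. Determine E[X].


Let X = Σ_S X_S over the C(29, 6) = 475020 subsets S of size 6, where X_S = 1 if the K_6 on S is monochromatic.
For a fixed S, the K_6 on S has C(6, 2) = 15 edges. P[all 15 edges red] = (1/2)^15, and likewise for blue, so P[monochromatic] = 2·(1/2)^15 = 2^{1 − 15} = 1/16384.
By linearity of expectation: E[X] = C(29, 6) · 2^{1 − 15} = 475020 · 1/16384 = 118755/4096.
Numerically: E[X] ≈ 28.993.

E[X] = C(29,6)·2^(1−C(6,2)) = 118755/4096 ≈ 28.993.


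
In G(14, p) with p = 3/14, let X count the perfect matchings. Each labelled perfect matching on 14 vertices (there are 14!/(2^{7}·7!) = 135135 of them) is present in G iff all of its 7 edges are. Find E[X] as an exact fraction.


K_14 has 14!/(2^{7}·7!) = 135135 labelled perfect matchings.
For each such perfect matching H, let X_H = 1 if all 7 edges of H are present in G. Then P[X_H = 1] = p^{7} = (3/14)^{7} = 2187/105413504.
Summing the indicators: E[X] = Σ_H E[X_H] = 135135 · p^{7} = 135135 · 2187/105413504 = 42220035/15059072.
Numerically: E[X] ≈ 2.804.

E[X] = 135135 · (3/14)^{7} = 42220035/15059072 ≈ 2.804.


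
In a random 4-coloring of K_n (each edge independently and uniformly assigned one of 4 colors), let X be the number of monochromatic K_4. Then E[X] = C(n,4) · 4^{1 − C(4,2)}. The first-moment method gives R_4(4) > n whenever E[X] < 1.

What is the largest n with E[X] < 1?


We need C(n, 4) · 4^{1 − 6} < 1, i.e. C(n, 4) < 4^{6 − 1} = 1024.
Check values of n near the boundary:
  n = 11: C(11, 4) = 330; 330 < 1024? YES
  n = 12: C(12, 4) = 495; 495 < 1024? YES
  n = 13: C(13, 4) = 715; 715 < 1024? YES
  n = 14: C(14, 4) = 1001; 1001 < 1024? YES
  n = 15: C(15, 4) = 1365; 1365 < 1024? NO
  n = 16: C(16, 4) = 1820; 1820 < 1024? NO
The largest n with C(n, 4) < 1024 is n = 14 (where E[X] = 1001/1024 ≈ 0.9775391). Hence R_4(4) > 14, i.e. R_4(4) ≥ 15.

Largest n = 14; hence R_4(4) > 14.


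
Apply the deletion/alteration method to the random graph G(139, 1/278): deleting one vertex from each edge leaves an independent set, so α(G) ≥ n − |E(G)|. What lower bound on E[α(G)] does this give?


E[|E(G)|] = C(139, 2)·p = 9591 · (1/278) = 69/2.
E[α(G)] ≥ n − E[|E(G)|] = 139 − 69/2 = 209/2.
Numerically: ≈ 104.50000.
(This is only a lower bound; the true E[α(G)] may be larger.)

E[α(G)] ≥ 209/2 ≈ 104.50000.


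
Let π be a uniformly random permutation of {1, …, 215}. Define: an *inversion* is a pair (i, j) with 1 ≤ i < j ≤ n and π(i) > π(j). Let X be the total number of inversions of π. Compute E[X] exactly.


Write X = Σ X_I over the C(215, 2) = 23005 pairs i < j, with X_I the indicator of one inversion.
There are 23005 indicators.
For each fixed pair i < j, the values π(i) and π(j) are two distinct elements of {1, …, 215} in uniformly random order; by symmetry P[π(i) > π(j)] = 1/2.
By linearity: E[X] = 23005 · (1/2) = C(215, 2) · (1/2) = 23005/2 = 23005/2 ≈ 11502.500.

E[X] = 23005/2 = 11502.500.


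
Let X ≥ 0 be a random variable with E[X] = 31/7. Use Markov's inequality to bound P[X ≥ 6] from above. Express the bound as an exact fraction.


μ = E[X] = 31/7, a = 6.
Markov: P[X ≥ 6] ≤ μ/a = (31/7)/6 = 31/42.
Numerically: ≈ 0.738095.
(Since a = 6 > μ = 4.428571, the bound 31/42 is < 1 and informative.)

P[X ≥ 6] ≤ 31/42 ≈ 0.738095.


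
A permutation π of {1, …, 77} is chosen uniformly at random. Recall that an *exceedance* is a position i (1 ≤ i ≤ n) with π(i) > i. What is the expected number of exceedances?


Write X = Σ_{i=1}^{77} X_i, where X_i = 1_{π(i) > i}.
For each fixed i, π(i) is uniform over {1, …, 77} (marginal of a uniform permutation), so P[π(i) > i] = (n − i)/n. Summing: Σ_{i=1}^{77} (n − i)/n = (0 + 1 + … + 76)/77 = 77(77 − 1)/(2·77) = (77 − 1)/2.
Hence E[X] = Σ_{i=1}^{77} (77 − i)/77 = 38 ≈ 38.00000.

E[X] = 38 = 38.00000.


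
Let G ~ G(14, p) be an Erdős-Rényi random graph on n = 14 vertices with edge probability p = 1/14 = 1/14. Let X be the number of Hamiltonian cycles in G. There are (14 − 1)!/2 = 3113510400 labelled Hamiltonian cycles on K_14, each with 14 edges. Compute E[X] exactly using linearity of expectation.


K_14 has (14 − 1)!/2 = 3113510400 labelled Hamiltonian cycles.
For each such Hamiltonian cycle H, let X_H = 1 if all 14 edges of H are present in G. Then P[X_H = 1] = p^{14} = (1/14)^{14} = 1/11112006825558016.
By linearity of expectation: E[X] = Σ_H E[X_H] = 3113510400 · p^{14} = 3113510400 · 1/11112006825558016 = 868725/3100448333024.
Numerically: E[X] ≈ 2.802e-07.

E[X] = 3113510400 · (1/14)^{14} = 868725/3100448333024 ≈ 2.802e-07.


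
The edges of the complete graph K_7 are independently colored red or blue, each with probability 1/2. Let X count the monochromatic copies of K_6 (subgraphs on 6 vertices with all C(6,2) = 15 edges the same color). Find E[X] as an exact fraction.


Let X = Σ_S X_S over the C(7, 6) = 7 subsets S of size 6, where X_S = 1 if the K_6 on S is monochromatic.
For a fixed S, the K_6 on S has C(6, 2) = 15 edges. P[all 15 edges red] = (1/2)^15, and likewise for blue, so P[monochromatic] = 2·(1/2)^15 = 2^{1 − 15} = 1/16384.
By linearity: E[X] = C(7, 6) · 2^{1 − 15} = 7 · 1/16384 = 7/16384.
Numerically: E[X] ≈ 0.000.

E[X] = C(7,6)·2^(1−C(6,2)) = 7/16384 ≈ 0.000.


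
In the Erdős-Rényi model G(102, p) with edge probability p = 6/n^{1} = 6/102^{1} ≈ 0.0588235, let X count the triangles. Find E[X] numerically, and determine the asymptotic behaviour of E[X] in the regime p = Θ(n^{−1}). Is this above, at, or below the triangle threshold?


Number of potential triangles: C(102, 3) = 171700.
Each occurs with probability p³ ≈ (0.0588235)³ ≈ 2.03541624e-04.
By linearity: E[X] = C(102, 3)·p³ ≈ 171700 · 2.03541624e-04 ≈ 34.948097.
Here α = 1, so p = 6/n is exactly at the triangle threshold p ~ 1/n. Asymptotically E[X] → c³/6 = 6³/6 = 36 ≈ 36.000000, a bounded constant. In this regime the triangle count is asymptotically Poisson(c³/6).

E[X] ≈ 34.948097; in regime p = Θ(1/n^{1}) E[X] stays bounded (at the triangle threshold p ~ 1/n).


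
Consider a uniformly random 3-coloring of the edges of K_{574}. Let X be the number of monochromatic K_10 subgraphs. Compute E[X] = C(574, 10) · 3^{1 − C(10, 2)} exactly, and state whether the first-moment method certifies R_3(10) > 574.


E[X] = C(574, 10) · 3^{1 − 45} = 988824035203816502691 · 3^{−44} = 988824035203816502691/984770902183611232881.
As a reduced fraction: E[X] = 109869337244868500299/109418989131512359209 ≈ 1.0041158.
Is E[X] < 1? NO.
Since E[X] ≥ 1, the first-moment bound is inconclusive at n = 574; it does NOT by itself certify R_3(10) > 574.

E[X] = 109869337244868500299/109418989131512359209 ≈ 1.0041158; E[X] ≥ 1; first-moment method inconclusive here.


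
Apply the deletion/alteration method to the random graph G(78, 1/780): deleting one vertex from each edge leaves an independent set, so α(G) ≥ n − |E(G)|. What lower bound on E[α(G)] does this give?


E[|E(G)|] = C(78, 2)·p = 3003 · (1/780) = 77/20.
E[α(G)] ≥ n − E[|E(G)|] = 78 − 77/20 = 1483/20.
Numerically: ≈ 74.150.
(This is only a lower bound; the true E[α(G)] may be larger.)

E[α(G)] ≥ 1483/20 ≈ 74.150.


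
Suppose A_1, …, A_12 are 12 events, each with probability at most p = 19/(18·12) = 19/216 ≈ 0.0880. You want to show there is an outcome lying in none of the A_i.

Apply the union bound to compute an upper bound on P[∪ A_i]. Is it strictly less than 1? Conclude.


Union bound: P[∪_{i=1}^{12} A_i] ≤ Σ_i P[A_i] ≤ 12·p = 12·(19/216) = 19/18.
Numerically: 19/18 ≈ 1.0556.
Is 19/18 < 1? NO.
Since the bound 19/18 is ≥ 1, the union bound is uninformative here; it does NOT by itself certify existence.

12·p = 19/18 ≈ 1.0556; existence NOT certified by the union bound.


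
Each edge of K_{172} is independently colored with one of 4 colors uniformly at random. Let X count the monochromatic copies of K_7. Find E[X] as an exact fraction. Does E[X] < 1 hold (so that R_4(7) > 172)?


E[X] = C(172, 7) · 4^{1 − 21} = 780842580024 · 4^{−20} = 780842580024/1099511627776.
As a reduced fraction: E[X] = 97605322503/137438953472 ≈ 0.71017.
Is E[X] < 1? YES.
Since E[X] < 1, there exists a 4-coloring of K_{172} with no monochromatic K_7; hence R_4(7) > 172.

E[X] = 97605322503/137438953472 ≈ 0.71017; E[X] < 1, so R_4(7) > 172.


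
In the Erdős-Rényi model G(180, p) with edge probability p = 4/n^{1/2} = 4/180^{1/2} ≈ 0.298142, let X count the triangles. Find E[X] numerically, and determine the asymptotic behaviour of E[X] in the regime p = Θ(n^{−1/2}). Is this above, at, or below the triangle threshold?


Number of potential triangles: C(180, 3) = 955860.
Each occurs with probability p³ ≈ (0.298142)³ ≈ 2.65015464e-02.
By linearity: E[X] = C(180, 3)·p³ ≈ 955860 · 2.65015464e-02 ≈ 25331.768142.
Since α = 1/2 < 1, p = c/n^{1/2} ≫ 1/n is above the triangle threshold p ~ 1/n. Asymptotically E[X] ~ (c³/6)·n^{3(1−α)} = (4³/6)·n^{1.5} → ∞; triangles are abundant w.h.p.

E[X] ≈ 25331.768142; in regime p = Θ(1/n^{1/2}) E[X] diverges (above the triangle threshold p ~ 1/n).


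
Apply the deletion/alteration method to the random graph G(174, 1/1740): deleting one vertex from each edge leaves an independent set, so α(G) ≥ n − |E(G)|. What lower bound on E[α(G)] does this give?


E[|E(G)|] = C(174, 2)·p = 15051 · (1/1740) = 173/20.
E[α(G)] ≥ n − E[|E(G)|] = 174 − 173/20 = 3307/20.
Numerically: ≈ 165.35000.
(This is only a lower bound; the true E[α(G)] may be larger.)

E[α(G)] ≥ 3307/20 ≈ 165.35000.


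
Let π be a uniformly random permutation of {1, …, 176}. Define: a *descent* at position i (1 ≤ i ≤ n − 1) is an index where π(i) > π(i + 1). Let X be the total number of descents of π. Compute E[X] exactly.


Write X = Σ X_I over i = 1, …, 175, with X_I the indicator of one descent.
There are 175 indicators.
For each fixed i, the pair (π(i), π(i+1)) is a uniformly random ordered pair of distinct values from {1, …, 176}; by symmetry P[π(i) > π(i+1)] = 1/2.
By linearity: E[X] = 175 · (1/2) = (176 − 1) · (1/2) = 175/2 ≈ 87.500.

E[X] = 175/2 = 87.500.


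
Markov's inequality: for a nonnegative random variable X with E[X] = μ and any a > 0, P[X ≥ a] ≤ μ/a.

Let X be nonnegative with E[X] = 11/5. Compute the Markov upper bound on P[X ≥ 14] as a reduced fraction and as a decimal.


μ = E[X] = 11/5, a = 14.
Markov: P[X ≥ 14] ≤ μ/a = (11/5)/14 = 11/70.
Numerically: ≈ 0.157.
(Since a = 14 > μ = 2.200, the bound 11/70 is < 1 and informative.)

P[X ≥ 14] ≤ 11/70 ≈ 0.157.


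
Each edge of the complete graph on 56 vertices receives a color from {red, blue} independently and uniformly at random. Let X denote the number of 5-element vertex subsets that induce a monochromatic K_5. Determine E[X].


Let X = Σ_S X_S over the C(56, 5) = 3819816 subsets S of size 5, where X_S = 1 if the K_5 on S is monochromatic.
For a fixed S, the K_5 on S has C(5, 2) = 10 edges. P[all 10 edges red] = (1/2)^10, and likewise for blue, so P[monochromatic] = 2·(1/2)^10 = 2^{1 − 10} = 1/512.
Summing: E[X] = C(56, 5) · 2^{1 − 10} = 3819816 · 1/512 = 477477/64.
Numerically: E[X] ≈ 7460.57812.

E[X] = C(56,5)·2^(1−C(5,2)) = 477477/64 ≈ 7460.57812.


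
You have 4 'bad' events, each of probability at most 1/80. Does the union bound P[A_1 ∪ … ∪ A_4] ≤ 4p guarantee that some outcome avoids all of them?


Union bound: P[∪_{i=1}^{4} A_i] ≤ Σ_i P[A_i] ≤ 4·p = 4·(1/80) = 1/20.
Numerically: 1/20 ≈ 0.050000.
Is 1/20 < 1? YES.
Since P[∪ A_i] ≤ 1/20 < 1, the complement has P[∩ A_i^c] ≥ 1 − 1/20 = 19/20 > 0, so some outcome avoids every A_i.

4·p = 1/20 ≈ 0.050000; existence CERTIFIED by the union bound.


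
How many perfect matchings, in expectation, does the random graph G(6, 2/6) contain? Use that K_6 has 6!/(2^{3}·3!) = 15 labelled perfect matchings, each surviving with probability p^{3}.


K_6 has 6!/(2^{3}·3!) = 15 labelled perfect matchings.
For each such perfect matching H, let X_H = 1 if all 3 edges of H are present in G. Then P[X_H = 1] = p^{3} = (1/3)^{3} = 1/27.
Summing the indicators: E[X] = Σ_H E[X_H] = 15 · p^{3} = 15 · 1/27 = 5/9.
Numerically: E[X] ≈ 0.556.

E[X] = 15 · (1/3)^{3} = 5/9 ≈ 0.556.


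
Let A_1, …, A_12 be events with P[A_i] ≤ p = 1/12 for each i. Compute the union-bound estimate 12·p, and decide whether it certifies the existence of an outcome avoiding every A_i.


Union bound: P[∪_{i=1}^{12} A_i] ≤ Σ_i P[A_i] ≤ 12·p = 12·(1/12) = 1.
Numerically: 1 ≈ 1.000000.
Is 1 < 1? NO.
Since the bound 1 is ≥ 1, the union bound is uninformative here; it does NOT by itself certify existence.

12·p = 1 ≈ 1.000000; existence NOT certified by the union bound.


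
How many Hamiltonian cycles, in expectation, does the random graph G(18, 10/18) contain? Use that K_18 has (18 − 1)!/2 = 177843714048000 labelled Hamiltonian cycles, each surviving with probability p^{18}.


K_18 has (18 − 1)!/2 = 177843714048000 labelled Hamiltonian cycles.
For each such Hamiltonian cycle H, let X_H = 1 if all 18 edges of H are present in G. Then P[X_H = 1] = p^{18} = (5/9)^{18} = 3814697265625/150094635296999121.
Summing the indicators: E[X] = Σ_H E[X_H] = 177843714048000 · p^{18} = 177843714048000 · 3814697265625/150094635296999121 = 930617187500000000000000/205891132094649.
Numerically: E[X] ≈ 4.51995e+09.

E[X] = 177843714048000 · (5/9)^{18} = 930617187500000000000000/205891132094649 ≈ 4.51995e+09.


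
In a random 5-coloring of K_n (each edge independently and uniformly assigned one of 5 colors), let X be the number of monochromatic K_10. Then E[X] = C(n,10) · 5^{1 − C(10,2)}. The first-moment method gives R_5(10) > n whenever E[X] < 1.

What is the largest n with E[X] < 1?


We need C(n, 10) · 5^{1 − 45} < 1, i.e. C(n, 10) < 5^{45 − 1} = 5684341886080801486968994140625.
Check values of n near the boundary:
  n = 5388: C(5388, 10) = 5634865093375880654852250419586; 5634865093375880654852250419586 < 5684341886080801486968994140625? YES
  n = 5389: C(5389, 10) = 5645340767466558997768874792926; 5645340767466558997768874792926 < 5684341886080801486968994140625? YES
  n = 5390: C(5390, 10) = 5655833965919099070255434039753; 5655833965919099070255434039753 < 5684341886080801486968994140625? YES
  n = 5391: C(5391, 10) = 5666344714787188828795213697883; 5666344714787188828795213697883 < 5684341886080801486968994140625? YES
  n = 5392: C(5392, 10) = 5676873040158402483252283957448; 5676873040158402483252283957448 < 5684341886080801486968994140625? YES
  n = 5393: C(5393, 10) = 5687418968154238267170642278008; 5687418968154238267170642278008 < 5684341886080801486968994140625? NO
The largest n with C(n, 10) < 5684341886080801486968994140625 is n = 5392 (where E[X] = 5676873040158402483252283957448/5684341886080801486968994140625 ≈ 0.9987). Hence R_5(10) > 5392, i.e. R_5(10) ≥ 5393.

Largest n = 5392; hence R_5(10) > 5392.


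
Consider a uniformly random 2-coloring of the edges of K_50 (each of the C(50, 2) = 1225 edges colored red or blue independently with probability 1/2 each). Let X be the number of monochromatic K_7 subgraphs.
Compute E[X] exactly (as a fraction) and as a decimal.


Let X = Σ_S X_S over the C(50, 7) = 99884400 subsets S of size 7, where X_S = 1 if the K_7 on S is monochromatic.
For a fixed S, the K_7 on S has C(7, 2) = 21 edges. P[all 21 edges red] = (1/2)^21, and likewise for blue, so P[monochromatic] = 2·(1/2)^21 = 2^{1 − 21} = 1/1048576.
By linearity of expectation: E[X] = C(50, 7) · 2^{1 − 21} = 99884400 · 1/1048576 = 6242775/65536.
Numerically: E[X] ≈ 95.2572.

E[X] = C(50,7)·2^(1−C(7,2)) = 6242775/65536 ≈ 95.2572.


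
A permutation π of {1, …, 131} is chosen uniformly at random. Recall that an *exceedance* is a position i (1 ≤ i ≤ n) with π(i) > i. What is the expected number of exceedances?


Write X = Σ_{i=1}^{131} X_i, where X_i = 1_{π(i) > i}.
For each fixed i, π(i) is uniform over {1, …, 131} (marginal of a uniform permutation), so P[π(i) > i] = (n − i)/n. Summing: Σ_{i=1}^{131} (n − i)/n = (0 + 1 + … + 130)/131 = 131(131 − 1)/(2·131) = (131 − 1)/2.
Hence E[X] = Σ_{i=1}^{131} (131 − i)/131 = 65 ≈ 65.000000.

E[X] = 65 = 65.000000.


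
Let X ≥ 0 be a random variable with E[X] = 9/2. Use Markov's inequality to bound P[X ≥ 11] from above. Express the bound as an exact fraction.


μ = E[X] = 9/2, a = 11.
Markov: P[X ≥ 11] ≤ μ/a = (9/2)/11 = 9/22.
Numerically: ≈ 0.409091.
(Since a = 11 > μ = 4.500000, the bound 9/22 is < 1 and informative.)

P[X ≥ 11] ≤ 9/22 ≈ 0.409091.


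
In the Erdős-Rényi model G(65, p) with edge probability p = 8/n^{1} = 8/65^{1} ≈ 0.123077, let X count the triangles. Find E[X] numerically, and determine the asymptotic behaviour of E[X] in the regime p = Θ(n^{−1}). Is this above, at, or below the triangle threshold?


Number of potential triangles: C(65, 3) = 43680.
Each occurs with probability p³ ≈ (0.123077)³ ≈ 1.86436049e-03.
By linearity: E[X] = C(65, 3)·p³ ≈ 43680 · 1.86436049e-03 ≈ 81.435266.
Here α = 1, so p = 8/n is exactly at the triangle threshold p ~ 1/n. Asymptotically E[X] → c³/6 = 8³/6 = 256/3 ≈ 85.333333, a bounded constant. In this regime the triangle count is asymptotically Poisson(c³/6).

E[X] ≈ 81.435266; in regime p = Θ(1/n^{1}) E[X] stays bounded (at the triangle threshold p ~ 1/n).


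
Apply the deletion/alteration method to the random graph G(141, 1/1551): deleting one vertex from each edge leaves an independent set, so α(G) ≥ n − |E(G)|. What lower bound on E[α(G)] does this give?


E[|E(G)|] = C(141, 2)·p = 9870 · (1/1551) = 70/11.
E[α(G)] ≥ n − E[|E(G)|] = 141 − 70/11 = 1481/11.
Numerically: ≈ 134.63636.
(This is only a lower bound; the true E[α(G)] may be larger.)

E[α(G)] ≥ 1481/11 ≈ 134.63636.


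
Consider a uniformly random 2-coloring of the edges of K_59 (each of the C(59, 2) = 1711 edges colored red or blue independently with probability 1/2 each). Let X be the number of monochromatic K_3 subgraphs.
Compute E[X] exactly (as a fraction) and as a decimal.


Let X = Σ_S X_S over the C(59, 3) = 32509 subsets S of size 3, where X_S = 1 if the K_3 on S is monochromatic.
For a fixed S, the K_3 on S has C(3, 2) = 3 edges. P[all 3 edges red] = (1/2)^3, and likewise for blue, so P[monochromatic] = 2·(1/2)^3 = 2^{1 − 3} = 1/4.
Summing: E[X] = C(59, 3) · 2^{1 − 3} = 32509 · 1/4 = 32509/4.
Numerically: E[X] ≈ 8127.25000.

E[X] = C(59,3)·2^(1−C(3,2)) = 32509/4 ≈ 8127.25000.


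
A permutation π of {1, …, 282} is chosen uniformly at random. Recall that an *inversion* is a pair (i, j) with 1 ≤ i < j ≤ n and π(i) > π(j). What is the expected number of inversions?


Write X = Σ X_I over the C(282, 2) = 39621 pairs i < j, with X_I the indicator of one inversion.
There are 39621 indicators.
For each fixed pair i < j, the values π(i) and π(j) are two distinct elements of {1, …, 282} in uniformly random order; by symmetry P[π(i) > π(j)] = 1/2.
By linearity: E[X] = 39621 · (1/2) = C(282, 2) · (1/2) = 39621/2 = 39621/2 ≈ 19810.500000.

E[X] = 39621/2 = 19810.500000.


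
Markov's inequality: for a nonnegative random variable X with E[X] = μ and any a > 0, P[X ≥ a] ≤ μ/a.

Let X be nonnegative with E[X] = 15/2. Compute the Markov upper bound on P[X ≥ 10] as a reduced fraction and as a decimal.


μ = E[X] = 15/2, a = 10.
Markov: P[X ≥ 10] ≤ μ/a = (15/2)/10 = 3/4.
Numerically: ≈ 0.750.
(Since a = 10 > μ = 7.500, the bound 3/4 is < 1 and informative.)

P[X ≥ 10] ≤ 3/4 ≈ 0.750.


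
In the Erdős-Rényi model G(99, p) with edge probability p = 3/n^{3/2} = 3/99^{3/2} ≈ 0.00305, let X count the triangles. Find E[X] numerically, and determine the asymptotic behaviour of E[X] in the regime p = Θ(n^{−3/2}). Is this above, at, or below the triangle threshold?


Number of potential triangles: C(99, 3) = 156849.
Each occurs with probability p³ ≈ (0.00305)³ ≈ 2.82492e-08.
By linearity: E[X] = C(99, 3)·p³ ≈ 156849 · 2.82492e-08 ≈ 0.004.
Since α = 3/2 > 1, p = c/n^{3/2} = o(1/n) is below the triangle threshold p ~ 1/n. Asymptotically E[X] ~ (c³/6)·n^{3(1−α)} = (3³/6)·n^{-1.5} → 0, so by Markov's inequality G has no triangles w.h.p.

E[X] ≈ 0.004; in regime p = Θ(1/n^{3/2}) E[X] tends to 0 (below the triangle threshold p ~ 1/n).


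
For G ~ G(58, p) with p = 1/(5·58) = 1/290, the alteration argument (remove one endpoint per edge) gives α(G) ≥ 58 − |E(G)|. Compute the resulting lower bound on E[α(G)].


E[|E(G)|] = C(58, 2)·p = 1653 · (1/290) = 57/10.
E[α(G)] ≥ n − E[|E(G)|] = 58 − 57/10 = 523/10.
Numerically: ≈ 52.300000.
(This is only a lower bound; the true E[α(G)] may be larger.)

E[α(G)] ≥ 523/10 ≈ 52.300000.


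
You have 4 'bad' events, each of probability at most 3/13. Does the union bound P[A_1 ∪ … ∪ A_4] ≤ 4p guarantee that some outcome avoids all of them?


Union bound: P[∪_{i=1}^{4} A_i] ≤ Σ_i P[A_i] ≤ 4·p = 4·(3/13) = 12/13.
Numerically: 12/13 ≈ 0.923077.
Is 12/13 < 1? YES.
Since P[∪ A_i] ≤ 12/13 < 1, the complement has P[∩ A_i^c] ≥ 1 − 12/13 = 1/13 > 0, so some outcome avoids every A_i.

4·p = 12/13 ≈ 0.923077; existence CERTIFIED by the union bound.


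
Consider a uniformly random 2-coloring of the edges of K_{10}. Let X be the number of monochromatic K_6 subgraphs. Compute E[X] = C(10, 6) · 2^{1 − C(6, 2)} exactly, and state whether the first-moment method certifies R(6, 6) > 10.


E[X] = C(10, 6) · 2^{1 − 15} = 210 · 2^{−14} = 210/16384.
As a reduced fraction: E[X] = 105/8192 ≈ 0.0128.
Is E[X] < 1? YES.
Since E[X] < 1, there exists a 2-coloring of K_{10} with no monochromatic K_6; hence R(6, 6) > 10.

E[X] = 105/8192 ≈ 0.0128; E[X] < 1, so R(6, 6) > 10.


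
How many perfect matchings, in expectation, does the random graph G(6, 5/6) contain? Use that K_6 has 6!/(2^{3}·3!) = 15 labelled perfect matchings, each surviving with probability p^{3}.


K_6 has 6!/(2^{3}·3!) = 15 labelled perfect matchings.
For each such perfect matching H, let X_H = 1 if all 3 edges of H are present in G. Then P[X_H = 1] = p^{3} = (5/6)^{3} = 125/216.
By linearity: E[X] = Σ_H E[X_H] = 15 · p^{3} = 15 · 125/216 = 625/72.
Numerically: E[X] ≈ 8.6806.

E[X] = 15 · (5/6)^{3} = 625/72 ≈ 8.6806.


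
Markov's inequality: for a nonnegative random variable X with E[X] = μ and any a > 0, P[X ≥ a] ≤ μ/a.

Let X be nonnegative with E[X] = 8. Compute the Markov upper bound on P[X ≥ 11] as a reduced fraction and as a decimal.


μ = E[X] = 8, a = 11.
Markov: P[X ≥ 11] ≤ μ/a = (8)/11 = 8/11.
Numerically: ≈ 0.727273.
(Since a = 11 > μ = 8.000000, the bound 8/11 is < 1 and informative.)

P[X ≥ 11] ≤ 8/11 ≈ 0.727273.


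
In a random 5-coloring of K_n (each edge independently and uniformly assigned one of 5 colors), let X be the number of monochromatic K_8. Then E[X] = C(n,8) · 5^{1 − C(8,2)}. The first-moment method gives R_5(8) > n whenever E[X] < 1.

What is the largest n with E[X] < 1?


We need C(n, 8) · 5^{1 − 28} < 1, i.e. C(n, 8) < 5^{28 − 1} = 7450580596923828125.
Check values of n near the boundary:
  n = 857: C(857, 8) = 6983854138365964575; 6983854138365964575 < 7450580596923828125? YES
  n = 858: C(858, 8) = 7049584530256467771; 7049584530256467771 < 7450580596923828125? YES
  n = 859: C(859, 8) = 7115855595170747139; 7115855595170747139 < 7450580596923828125? YES
  n = 860: C(860, 8) = 7182671140665308145; 7182671140665308145 < 7450580596923828125? YES
  n = 861: C(861, 8) = 7250034996615275865; 7250034996615275865 < 7450580596923828125? YES
  n = 862: C(862, 8) = 7317951015318931845; 7317951015318931845 < 7450580596923828125? YES
  n = 863: C(863, 8) = 7386423071602617757; 7386423071602617757 < 7450580596923828125? YES
  n = 864: C(864, 8) = 7455455062926006708; 7455455062926006708 < 7450580596923828125? NO
  n = 865: C(865, 8) = 7525050909487743060; 7525050909487743060 < 7450580596923828125? NO
  n = 866: C(866, 8) = 7595214554331451620; 7595214554331451620 < 7450580596923828125? NO
The largest n with C(n, 8) < 7450580596923828125 is n = 863 (where E[X] = 7386423071602617757/7450580596923828125 ≈ 0.9913889). Hence R_5(8) > 863, i.e. R_5(8) ≥ 864.

Largest n = 863; hence R_5(8) > 863.


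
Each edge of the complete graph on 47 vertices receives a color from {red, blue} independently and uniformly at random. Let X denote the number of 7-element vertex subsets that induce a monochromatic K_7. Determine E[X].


Let X = Σ_S X_S over the C(47, 7) = 62891499 subsets S of size 7, where X_S = 1 if the K_7 on S is monochromatic.
For a fixed S, the K_7 on S has C(7, 2) = 21 edges. P[all 21 edges red] = (1/2)^21, and likewise for blue, so P[monochromatic] = 2·(1/2)^21 = 2^{1 − 21} = 1/1048576.
Summing: E[X] = C(47, 7) · 2^{1 − 21} = 62891499 · 1/1048576 = 62891499/1048576.
Numerically: E[X] ≈ 59.9780.

E[X] = C(47,7)·2^(1−C(7,2)) = 62891499/1048576 ≈ 59.9780.


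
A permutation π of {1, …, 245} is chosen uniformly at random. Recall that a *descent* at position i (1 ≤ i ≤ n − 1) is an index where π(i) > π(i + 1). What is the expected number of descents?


Write X = Σ X_I over i = 1, …, 244, with X_I the indicator of one descent.
There are 244 indicators.
For each fixed i, the pair (π(i), π(i+1)) is a uniformly random ordered pair of distinct values from {1, …, 245}; by symmetry P[π(i) > π(i+1)] = 1/2.
By linearity: E[X] = 244 · (1/2) = (245 − 1) · (1/2) = 122 ≈ 122.0000.

E[X] = 122 = 122.0000.


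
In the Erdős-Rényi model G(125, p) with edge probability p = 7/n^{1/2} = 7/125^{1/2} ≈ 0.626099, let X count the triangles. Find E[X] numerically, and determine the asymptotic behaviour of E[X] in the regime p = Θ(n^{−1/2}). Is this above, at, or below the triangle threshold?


Number of potential triangles: C(125, 3) = 317750.
Each occurs with probability p³ ≈ (0.626099)³ ≈ 2.45430821e-01.
By linearity: E[X] = C(125, 3)·p³ ≈ 317750 · 2.45430821e-01 ≈ 77985.643440.
Since α = 1/2 < 1, p = c/n^{1/2} ≫ 1/n is above the triangle threshold p ~ 1/n. Asymptotically E[X] ~ (c³/6)·n^{3(1−α)} = (7³/6)·n^{1.5} → ∞; triangles are abundant w.h.p.

E[X] ≈ 77985.643440; in regime p = Θ(1/n^{1/2}) E[X] diverges (above the triangle threshold p ~ 1/n).


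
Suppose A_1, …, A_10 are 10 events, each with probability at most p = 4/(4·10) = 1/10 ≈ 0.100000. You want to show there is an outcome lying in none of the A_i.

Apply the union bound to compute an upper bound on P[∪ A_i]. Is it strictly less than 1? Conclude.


Union bound: P[∪_{i=1}^{10} A_i] ≤ Σ_i P[A_i] ≤ 10·p = 10·(1/10) = 1.
Numerically: 1 ≈ 1.000000.
Is 1 < 1? NO.
Since the bound 1 is ≥ 1, the union bound is uninformative here; it does NOT by itself certify existence.

10·p = 1 ≈ 1.000000; existence NOT certified by the union bound.


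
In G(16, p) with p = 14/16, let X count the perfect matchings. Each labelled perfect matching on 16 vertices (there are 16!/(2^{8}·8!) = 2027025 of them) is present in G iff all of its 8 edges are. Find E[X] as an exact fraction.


K_16 has 16!/(2^{8}·8!) = 2027025 labelled perfect matchings.
For each such perfect matching H, let X_H = 1 if all 8 edges of H are present in G. Then P[X_H = 1] = p^{8} = (7/8)^{8} = 5764801/16777216.
By linearity of expectation: E[X] = Σ_H E[X_H] = 2027025 · p^{8} = 2027025 · 5764801/16777216 = 11685395747025/16777216.
Numerically: E[X] ≈ 6.97e+05.

E[X] = 2027025 · (7/8)^{8} = 11685395747025/16777216 ≈ 6.97e+05.


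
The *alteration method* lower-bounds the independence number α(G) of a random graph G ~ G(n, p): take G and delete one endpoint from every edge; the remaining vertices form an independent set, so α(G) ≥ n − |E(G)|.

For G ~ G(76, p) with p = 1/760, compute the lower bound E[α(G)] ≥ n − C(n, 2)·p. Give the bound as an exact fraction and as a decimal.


E[|E(G)|] = C(76, 2)·p = 2850 · (1/760) = 15/4.
E[α(G)] ≥ n − E[|E(G)|] = 76 − 15/4 = 289/4.
Numerically: ≈ 72.2500.
(This is only a lower bound; the true E[α(G)] may be larger.)

E[α(G)] ≥ 289/4 ≈ 72.2500.


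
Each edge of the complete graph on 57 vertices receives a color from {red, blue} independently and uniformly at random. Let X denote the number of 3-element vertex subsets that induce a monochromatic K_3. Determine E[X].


Let X = Σ_S X_S over the C(57, 3) = 29260 subsets S of size 3, where X_S = 1 if the K_3 on S is monochromatic.
For a fixed S, the K_3 on S has C(3, 2) = 3 edges. P[all 3 edges red] = (1/2)^3, and likewise for blue, so P[monochromatic] = 2·(1/2)^3 = 2^{1 − 3} = 1/4.
By linearity: E[X] = C(57, 3) · 2^{1 − 3} = 29260 · 1/4 = 7315.
Numerically: E[X] ≈ 7315.000.

E[X] = C(57,3)·2^(1−C(3,2)) = 7315 ≈ 7315.000.


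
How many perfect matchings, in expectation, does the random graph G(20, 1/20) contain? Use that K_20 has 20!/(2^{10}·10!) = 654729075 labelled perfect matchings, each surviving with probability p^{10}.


K_20 has 20!/(2^{10}·10!) = 654729075 labelled perfect matchings.
For each such perfect matching H, let X_H = 1 if all 10 edges of H are present in G. Then P[X_H = 1] = p^{10} = (1/20)^{10} = 1/10240000000000.
By linearity: E[X] = Σ_H E[X_H] = 654729075 · p^{10} = 654729075 · 1/10240000000000 = 26189163/409600000000.
Numerically: E[X] ≈ 6.39384e-05.

E[X] = 654729075 · (1/20)^{10} = 26189163/409600000000 ≈ 6.39384e-05.


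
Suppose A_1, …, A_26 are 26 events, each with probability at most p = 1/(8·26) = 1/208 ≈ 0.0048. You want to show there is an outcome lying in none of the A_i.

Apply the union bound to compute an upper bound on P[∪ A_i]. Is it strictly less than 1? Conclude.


Union bound: P[∪_{i=1}^{26} A_i] ≤ Σ_i P[A_i] ≤ 26·p = 26·(1/208) = 1/8.
Numerically: 1/8 ≈ 0.1250.
Is 1/8 < 1? YES.
Since P[∪ A_i] ≤ 1/8 < 1, the complement has P[∩ A_i^c] ≥ 1 − 1/8 = 7/8 > 0, so some outcome avoids every A_i.

26·p = 1/8 ≈ 0.1250; existence CERTIFIED by the union bound.


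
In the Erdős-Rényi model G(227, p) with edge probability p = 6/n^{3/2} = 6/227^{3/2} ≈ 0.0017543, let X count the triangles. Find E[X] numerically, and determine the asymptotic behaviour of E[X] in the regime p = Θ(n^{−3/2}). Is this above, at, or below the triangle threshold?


Number of potential triangles: C(227, 3) = 1923825.
Each occurs with probability p³ ≈ (0.0017543)³ ≈ 5.3992992e-09.
By linearity: E[X] = C(227, 3)·p³ ≈ 1923825 · 5.3992992e-09 ≈ 0.01039.
Since α = 3/2 > 1, p = c/n^{3/2} = o(1/n) is below the triangle threshold p ~ 1/n. Asymptotically E[X] ~ (c³/6)·n^{3(1−α)} = (6³/6)·n^{-1.5} → 0, so by Markov's inequality G has no triangles w.h.p.

E[X] ≈ 0.01039; in regime p = Θ(1/n^{3/2}) E[X] tends to 0 (below the triangle threshold p ~ 1/n).


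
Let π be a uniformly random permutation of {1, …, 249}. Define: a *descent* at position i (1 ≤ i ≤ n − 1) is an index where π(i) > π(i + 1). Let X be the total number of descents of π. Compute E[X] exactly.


Write X = Σ X_I over i = 1, …, 248, with X_I the indicator of one descent.
There are 248 indicators.
For each fixed i, the pair (π(i), π(i+1)) is a uniformly random ordered pair of distinct values from {1, …, 249}; by symmetry P[π(i) > π(i+1)] = 1/2.
By linearity: E[X] = 248 · (1/2) = (249 − 1) · (1/2) = 124 ≈ 124.0000.

E[X] = 124 = 124.0000.


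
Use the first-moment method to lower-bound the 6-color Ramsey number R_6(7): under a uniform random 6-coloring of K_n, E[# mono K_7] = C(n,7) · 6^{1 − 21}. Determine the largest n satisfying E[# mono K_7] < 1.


We need C(n, 7) · 6^{1 − 21} < 1, i.e. C(n, 7) < 6^{21 − 1} = 3656158440062976.
Check values of n near the boundary:
  n = 562: C(562, 7) = 3384017972944752; 3384017972944752 < 3656158440062976? YES
  n = 563: C(563, 7) = 3426622515769596; 3426622515769596 < 3656158440062976? YES
  n = 564: C(564, 7) = 3469685994423792; 3469685994423792 < 3656158440062976? YES
  n = 565: C(565, 7) = 3513212521235560; 3513212521235560 < 3656158440062976? YES
  n = 566: C(566, 7) = 3557206237959440; 3557206237959440 < 3656158440062976? YES
  n = 567: C(567, 7) = 3601671315933933; 3601671315933933 < 3656158440062976? YES
  n = 568: C(568, 7) = 3646611956239704; 3646611956239704 < 3656158440062976? YES
  n = 569: C(569, 7) = 3692032389858348; 3692032389858348 < 3656158440062976? NO
  n = 570: C(570, 7) = 3737936877831720; 3737936877831720 < 3656158440062976? NO
  n = 571: C(571, 7) = 3784329711421830; 3784329711421830 < 3656158440062976? NO
The largest n with C(n, 7) < 3656158440062976 is n = 568 (where E[X] = 16882462760369/16926659444736 ≈ 0.997). Hence R_6(7) > 568, i.e. R_6(7) ≥ 569.

Largest n = 568; hence R_6(7) > 568.


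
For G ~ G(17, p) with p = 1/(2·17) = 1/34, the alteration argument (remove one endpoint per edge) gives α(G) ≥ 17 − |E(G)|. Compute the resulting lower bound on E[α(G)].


E[|E(G)|] = C(17, 2)·p = 136 · (1/34) = 4.
E[α(G)] ≥ n − E[|E(G)|] = 17 − 4 = 13.
Numerically: ≈ 13.0000.
(This is only a lower bound; the true E[α(G)] may be larger.)

E[α(G)] ≥ 13 ≈ 13.0000.


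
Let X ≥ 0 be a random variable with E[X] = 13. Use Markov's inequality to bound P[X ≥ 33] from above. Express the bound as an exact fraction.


μ = E[X] = 13, a = 33.
Markov: P[X ≥ 33] ≤ μ/a = (13)/33 = 13/33.
Numerically: ≈ 0.393939.
(Since a = 33 > μ = 13.000000, the bound 13/33 is < 1 and informative.)

P[X ≥ 33] ≤ 13/33 ≈ 0.393939.


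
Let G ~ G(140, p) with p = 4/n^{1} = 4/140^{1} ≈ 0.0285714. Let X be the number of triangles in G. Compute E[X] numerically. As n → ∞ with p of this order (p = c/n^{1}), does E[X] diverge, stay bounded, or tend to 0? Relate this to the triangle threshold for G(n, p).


Number of potential triangles: C(140, 3) = 447580.
Each occurs with probability p³ ≈ (0.0285714)³ ≈ 2.33236152e-05.
By linearity: E[X] = C(140, 3)·p³ ≈ 447580 · 2.33236152e-05 ≈ 10.439184.
Here α = 1, so p = 4/n is exactly at the triangle threshold p ~ 1/n. Asymptotically E[X] → c³/6 = 4³/6 = 32/3 ≈ 10.666667, a bounded constant. In this regime the triangle count is asymptotically Poisson(c³/6).

E[X] ≈ 10.439184; in regime p = Θ(1/n^{1}) E[X] stays bounded (at the triangle threshold p ~ 1/n).


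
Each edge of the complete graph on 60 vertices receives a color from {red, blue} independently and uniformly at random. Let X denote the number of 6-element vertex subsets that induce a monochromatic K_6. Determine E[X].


Let X = Σ_S X_S over the C(60, 6) = 50063860 subsets S of size 6, where X_S = 1 if the K_6 on S is monochromatic.
For a fixed S, the K_6 on S has C(6, 2) = 15 edges. P[all 15 edges red] = (1/2)^15, and likewise for blue, so P[monochromatic] = 2·(1/2)^15 = 2^{1 − 15} = 1/16384.
By linearity: E[X] = C(60, 6) · 2^{1 − 15} = 50063860 · 1/16384 = 12515965/4096.
Numerically: E[X] ≈ 3055.655518.

E[X] = C(60,6)·2^(1−C(6,2)) = 12515965/4096 ≈ 3055.655518.
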